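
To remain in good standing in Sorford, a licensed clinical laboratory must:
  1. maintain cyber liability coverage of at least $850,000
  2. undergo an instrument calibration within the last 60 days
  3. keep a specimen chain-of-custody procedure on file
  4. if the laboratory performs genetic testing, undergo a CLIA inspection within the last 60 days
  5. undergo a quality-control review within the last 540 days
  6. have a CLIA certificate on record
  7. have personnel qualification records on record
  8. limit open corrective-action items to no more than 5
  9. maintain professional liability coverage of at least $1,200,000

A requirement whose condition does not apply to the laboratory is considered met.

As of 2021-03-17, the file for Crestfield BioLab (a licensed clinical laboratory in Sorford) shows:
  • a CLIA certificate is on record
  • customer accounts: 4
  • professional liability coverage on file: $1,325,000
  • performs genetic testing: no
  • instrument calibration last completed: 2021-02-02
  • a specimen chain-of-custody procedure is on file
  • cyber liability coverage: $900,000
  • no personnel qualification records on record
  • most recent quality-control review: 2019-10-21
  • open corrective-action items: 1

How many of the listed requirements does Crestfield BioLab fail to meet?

1. cyber liability coverage $900,000 ≥ $850,000 → met
2. instrument calibration 43 days ago vs limit 60 → met
3. specimen chain-of-custody procedure present → met
4. condition 'performs genetic testing' does not hold → requirement n/a → met
5. quality-control review 513 days ago vs limit 540 → met
6. CLIA certificate present → met
7. personnel qualification records absent → not met
8. open corrective-action items 1 ≤ 5 → met
9. professional liability coverage $1,325,000 ≥ $1,200,000 → met
Not met: 1 of 9

1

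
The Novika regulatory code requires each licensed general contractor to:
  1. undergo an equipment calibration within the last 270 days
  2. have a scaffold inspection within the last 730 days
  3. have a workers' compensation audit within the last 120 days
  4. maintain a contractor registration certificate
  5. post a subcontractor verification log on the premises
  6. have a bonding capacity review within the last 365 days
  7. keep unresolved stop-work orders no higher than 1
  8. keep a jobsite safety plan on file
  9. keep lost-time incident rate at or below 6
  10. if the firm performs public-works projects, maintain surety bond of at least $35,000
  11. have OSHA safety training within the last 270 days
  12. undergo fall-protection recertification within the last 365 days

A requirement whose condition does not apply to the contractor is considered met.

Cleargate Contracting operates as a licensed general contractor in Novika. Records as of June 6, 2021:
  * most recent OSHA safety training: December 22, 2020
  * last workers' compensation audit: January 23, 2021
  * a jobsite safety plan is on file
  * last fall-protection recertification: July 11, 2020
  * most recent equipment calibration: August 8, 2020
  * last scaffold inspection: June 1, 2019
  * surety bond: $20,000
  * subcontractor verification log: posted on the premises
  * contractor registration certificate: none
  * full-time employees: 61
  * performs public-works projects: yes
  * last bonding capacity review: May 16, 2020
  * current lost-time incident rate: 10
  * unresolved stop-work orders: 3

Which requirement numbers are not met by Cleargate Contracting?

1, 2, 3, 4, 6, 7, 9, 10

1. equipment calibration 302 days ago vs limit 270 → not met
2. scaffold inspection 736 days ago vs limit 730 → not met
3. workers' compensation audit 134 days ago vs limit 120 → not met
4. contractor registration certificate absent → not met
5. subcontractor verification log present → met
6. bonding capacity review 386 days ago vs limit 365 → not met
7. unresolved stop-work orders 3 > 1 → not met
8. jobsite safety plan present → met
9. lost-time incident rate 10 > 6 → not met
10. condition 'performs public-works projects' holds; surety bond $20,000 < $35,000 → not met
11. OSHA safety training 166 days ago vs limit 270 → met
12. fall-protection recertification 330 days ago vs limit 365 → met
Not met: 1, 2, 3, 4, 6, 7, 9, 10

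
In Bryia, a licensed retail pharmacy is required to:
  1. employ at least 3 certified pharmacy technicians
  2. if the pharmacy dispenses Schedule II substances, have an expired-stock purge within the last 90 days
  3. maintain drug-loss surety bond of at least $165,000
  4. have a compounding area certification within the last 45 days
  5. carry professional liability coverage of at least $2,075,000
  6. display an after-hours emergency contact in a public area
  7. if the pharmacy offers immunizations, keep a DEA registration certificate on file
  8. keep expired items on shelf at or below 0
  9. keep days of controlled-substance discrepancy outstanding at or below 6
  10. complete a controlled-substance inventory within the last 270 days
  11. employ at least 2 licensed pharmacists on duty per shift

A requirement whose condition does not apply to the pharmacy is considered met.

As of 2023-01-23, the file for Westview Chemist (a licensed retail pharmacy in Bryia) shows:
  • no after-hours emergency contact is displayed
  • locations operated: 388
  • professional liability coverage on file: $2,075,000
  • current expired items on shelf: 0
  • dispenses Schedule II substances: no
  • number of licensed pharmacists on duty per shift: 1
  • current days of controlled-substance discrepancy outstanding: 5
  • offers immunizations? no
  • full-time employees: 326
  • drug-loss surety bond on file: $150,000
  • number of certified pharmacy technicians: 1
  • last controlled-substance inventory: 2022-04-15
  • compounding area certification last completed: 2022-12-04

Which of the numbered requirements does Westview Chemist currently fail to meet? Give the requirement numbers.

1, 3, 4, 6, 10, 11

1. certified pharmacy technicians 1 < 3 → not met
2. condition 'dispenses Schedule II substances' does not hold → requirement n/a → met
3. drug-loss surety bond $150,000 < $165,000 → not met
4. compounding area certification 50 days ago vs limit 45 → not met
5. professional liability coverage $2,075,000 ≥ $2,075,000 → met
6. after-hours emergency contact absent → not met
7. condition 'offers immunizations' does not hold → requirement n/a → met
8. expired items on shelf 0 ≤ 0 → met
9. days of controlled-substance discrepancy outstanding 5 ≤ 6 → met
10. controlled-substance inventory 283 days ago vs limit 270 → not met
11. licensed pharmacists on duty per shift 1 < 2 → not met
Not met: 1, 3, 4, 6, 10, 11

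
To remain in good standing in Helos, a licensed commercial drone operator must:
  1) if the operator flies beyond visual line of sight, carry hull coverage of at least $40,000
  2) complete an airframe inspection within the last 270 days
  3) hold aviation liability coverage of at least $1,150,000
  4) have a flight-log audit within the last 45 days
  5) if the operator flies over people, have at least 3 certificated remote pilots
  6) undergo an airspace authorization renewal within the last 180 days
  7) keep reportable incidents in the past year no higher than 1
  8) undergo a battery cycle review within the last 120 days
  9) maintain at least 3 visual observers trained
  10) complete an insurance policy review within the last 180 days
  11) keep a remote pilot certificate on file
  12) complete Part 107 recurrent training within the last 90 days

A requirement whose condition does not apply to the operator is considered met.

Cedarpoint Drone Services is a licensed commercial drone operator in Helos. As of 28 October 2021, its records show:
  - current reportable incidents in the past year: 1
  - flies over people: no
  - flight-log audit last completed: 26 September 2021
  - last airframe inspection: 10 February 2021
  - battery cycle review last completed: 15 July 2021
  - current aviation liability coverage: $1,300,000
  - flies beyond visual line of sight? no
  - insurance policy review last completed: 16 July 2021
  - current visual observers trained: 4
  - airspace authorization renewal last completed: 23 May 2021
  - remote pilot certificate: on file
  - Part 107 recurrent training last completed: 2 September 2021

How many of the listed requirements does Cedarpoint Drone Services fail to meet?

1. condition 'flies beyond visual line of sight' does not hold → requirement n/a → met
2. airframe inspection 260 days ago vs limit 270 → met
3. aviation liability coverage $1,300,000 ≥ $1,150,000 → met
4. flight-log audit 32 days ago vs limit 45 → met
5. condition 'flies over people' does not hold → requirement n/a → met
6. airspace authorization renewal 158 days ago vs limit 180 → met
7. reportable incidents in the past year 1 ≤ 1 → met
8. battery cycle review 105 days ago vs limit 120 → met
9. visual observers trained 4 ≥ 3 → met
10. insurance policy review 104 days ago vs limit 180 → met
11. remote pilot certificate present → met
12. Part 107 recurrent training 56 days ago vs limit 90 → met
Not met: 0 of 12

0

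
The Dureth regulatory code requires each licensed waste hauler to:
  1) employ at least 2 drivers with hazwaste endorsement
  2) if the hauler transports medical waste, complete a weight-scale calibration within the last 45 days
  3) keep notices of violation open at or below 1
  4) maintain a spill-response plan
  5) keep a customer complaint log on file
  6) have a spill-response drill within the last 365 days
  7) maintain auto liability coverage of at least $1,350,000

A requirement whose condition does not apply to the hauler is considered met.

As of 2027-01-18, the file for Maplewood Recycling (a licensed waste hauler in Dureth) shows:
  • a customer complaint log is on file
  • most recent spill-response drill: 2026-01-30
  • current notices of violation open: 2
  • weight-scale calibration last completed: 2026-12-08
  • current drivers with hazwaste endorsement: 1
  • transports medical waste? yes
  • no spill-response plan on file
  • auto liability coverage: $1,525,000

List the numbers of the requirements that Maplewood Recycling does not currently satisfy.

1. drivers with hazwaste endorsement 1 < 2 → not met
2. condition 'transports medical waste' holds; weight-scale calibration 41 days ago vs limit 45 → met
3. notices of violation open 2 > 1 → not met
4. spill-response plan absent → not met
5. customer complaint log present → met
6. spill-response drill 353 days ago vs limit 365 → met
7. auto liability coverage $1,525,000 ≥ $1,350,000 → met
Not met: 1, 3, 4

1, 3, 4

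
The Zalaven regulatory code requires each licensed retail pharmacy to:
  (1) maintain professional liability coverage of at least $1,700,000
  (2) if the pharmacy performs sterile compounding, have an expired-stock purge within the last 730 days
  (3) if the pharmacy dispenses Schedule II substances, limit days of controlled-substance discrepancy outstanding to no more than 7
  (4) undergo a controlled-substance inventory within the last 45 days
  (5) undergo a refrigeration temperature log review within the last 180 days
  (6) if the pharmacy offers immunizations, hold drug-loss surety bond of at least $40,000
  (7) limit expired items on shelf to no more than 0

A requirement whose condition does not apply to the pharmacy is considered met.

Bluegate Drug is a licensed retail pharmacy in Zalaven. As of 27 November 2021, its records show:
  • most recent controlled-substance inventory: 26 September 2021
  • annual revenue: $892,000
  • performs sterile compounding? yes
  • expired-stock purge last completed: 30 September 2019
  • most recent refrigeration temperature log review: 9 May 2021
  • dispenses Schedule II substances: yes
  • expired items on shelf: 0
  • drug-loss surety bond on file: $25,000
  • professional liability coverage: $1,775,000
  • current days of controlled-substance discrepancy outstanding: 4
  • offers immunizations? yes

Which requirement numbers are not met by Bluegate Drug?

1. professional liability coverage $1,775,000 ≥ $1,700,000 → met
2. condition 'performs sterile compounding' holds; expired-stock purge 789 days ago vs limit 730 → not met
3. condition 'dispenses Schedule II substances' holds; days of controlled-substance discrepancy outstanding 4 ≤ 7 → met
4. controlled-substance inventory 62 days ago vs limit 45 → not met
5. refrigeration temperature log review 202 days ago vs limit 180 → not met
6. condition 'offers immunizations' holds; drug-loss surety bond $25,000 < $40,000 → not met
7. expired items on shelf 0 ≤ 0 → met
Not met: 2, 4, 5, 6

2, 4, 5, 6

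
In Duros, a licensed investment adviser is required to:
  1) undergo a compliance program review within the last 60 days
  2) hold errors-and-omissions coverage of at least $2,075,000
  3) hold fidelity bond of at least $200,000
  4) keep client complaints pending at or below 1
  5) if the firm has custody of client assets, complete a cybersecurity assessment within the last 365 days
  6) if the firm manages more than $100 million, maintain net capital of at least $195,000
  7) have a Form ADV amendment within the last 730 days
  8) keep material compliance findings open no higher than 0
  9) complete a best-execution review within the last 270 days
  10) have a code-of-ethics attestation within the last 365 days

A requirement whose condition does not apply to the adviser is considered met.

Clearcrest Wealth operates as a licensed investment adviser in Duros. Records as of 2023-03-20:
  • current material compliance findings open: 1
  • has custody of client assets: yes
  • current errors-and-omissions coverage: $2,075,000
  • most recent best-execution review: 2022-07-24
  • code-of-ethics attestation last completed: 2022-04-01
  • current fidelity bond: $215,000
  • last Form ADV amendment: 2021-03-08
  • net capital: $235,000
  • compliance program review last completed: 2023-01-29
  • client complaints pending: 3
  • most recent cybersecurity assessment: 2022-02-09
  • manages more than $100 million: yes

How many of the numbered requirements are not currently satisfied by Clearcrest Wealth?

4

1. compliance program review 50 days ago vs limit 60 → met
2. errors-and-omissions coverage $2,075,000 ≥ $2,075,000 → met
3. fidelity bond $215,000 ≥ $200,000 → met
4. client complaints pending 3 > 1 → not met
5. condition 'has custody of client assets' holds; cybersecurity assessment 404 days ago vs limit 365 → not met
6. condition 'manages more than $100 million' holds; net capital $235,000 ≥ $195,000 → met
7. Form ADV amendment 742 days ago vs limit 730 → not met
8. material compliance findings open 1 > 0 → not met
9. best-execution review 239 days ago vs limit 270 → met
10. code-of-ethics attestation 353 days ago vs limit 365 → met
Not met: 4 of 10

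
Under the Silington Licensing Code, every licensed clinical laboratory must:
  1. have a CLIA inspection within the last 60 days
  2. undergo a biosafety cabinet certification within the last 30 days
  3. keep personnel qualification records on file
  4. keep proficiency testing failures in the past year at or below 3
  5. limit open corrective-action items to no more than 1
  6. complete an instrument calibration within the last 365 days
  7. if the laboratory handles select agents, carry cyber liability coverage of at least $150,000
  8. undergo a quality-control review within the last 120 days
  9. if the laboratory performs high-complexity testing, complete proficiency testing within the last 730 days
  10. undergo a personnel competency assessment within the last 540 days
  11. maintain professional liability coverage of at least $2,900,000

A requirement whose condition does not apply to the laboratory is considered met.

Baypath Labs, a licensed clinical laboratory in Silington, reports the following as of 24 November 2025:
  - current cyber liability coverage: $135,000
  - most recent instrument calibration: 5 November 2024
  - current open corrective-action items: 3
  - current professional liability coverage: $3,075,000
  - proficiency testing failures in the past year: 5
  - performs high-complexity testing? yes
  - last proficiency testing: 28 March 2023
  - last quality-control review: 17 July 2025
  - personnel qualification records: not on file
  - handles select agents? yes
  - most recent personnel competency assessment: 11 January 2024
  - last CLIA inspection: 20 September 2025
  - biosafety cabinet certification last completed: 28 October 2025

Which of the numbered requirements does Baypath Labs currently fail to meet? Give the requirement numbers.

1, 3, 4, 5, 6, 7, 8, 9, 10

1. CLIA inspection 65 days ago vs limit 60 → not met
2. biosafety cabinet certification 27 days ago vs limit 30 → met
3. personnel qualification records absent → not met
4. proficiency testing failures in the past year 5 > 3 → not met
5. open corrective-action items 3 > 1 → not met
6. instrument calibration 384 days ago vs limit 365 → not met
7. condition 'handles select agents' holds; cyber liability coverage $135,000 < $150,000 → not met
8. quality-control review 130 days ago vs limit 120 → not met
9. condition 'performs high-complexity testing' holds; proficiency testing 972 days ago vs limit 730 → not met
10. personnel competency assessment 683 days ago vs limit 540 → not met
11. professional liability coverage $3,075,000 ≥ $2,900,000 → met
Not met: 1, 3, 4, 5, 6, 7, 8, 9, 10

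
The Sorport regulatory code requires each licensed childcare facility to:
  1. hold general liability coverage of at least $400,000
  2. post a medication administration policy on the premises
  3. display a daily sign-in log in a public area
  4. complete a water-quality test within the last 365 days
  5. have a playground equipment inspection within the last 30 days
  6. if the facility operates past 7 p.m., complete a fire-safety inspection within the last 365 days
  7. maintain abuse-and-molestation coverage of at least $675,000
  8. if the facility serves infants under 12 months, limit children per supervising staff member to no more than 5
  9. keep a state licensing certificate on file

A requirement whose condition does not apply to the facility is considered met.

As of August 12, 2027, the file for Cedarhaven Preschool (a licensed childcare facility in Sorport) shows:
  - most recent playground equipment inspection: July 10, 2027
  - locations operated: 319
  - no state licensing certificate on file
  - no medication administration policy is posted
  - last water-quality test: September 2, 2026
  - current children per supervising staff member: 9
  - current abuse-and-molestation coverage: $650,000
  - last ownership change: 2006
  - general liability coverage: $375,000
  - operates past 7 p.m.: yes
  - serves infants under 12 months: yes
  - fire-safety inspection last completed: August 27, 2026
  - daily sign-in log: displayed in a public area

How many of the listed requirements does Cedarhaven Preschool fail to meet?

1. general liability coverage $375,000 < $400,000 → not met
2. medication administration policy absent → not met
3. daily sign-in log present → met
4. water-quality test 344 days ago vs limit 365 → met
5. playground equipment inspection 33 days ago vs limit 30 → not met
6. condition 'operates past 7 p.m.' holds; fire-safety inspection 350 days ago vs limit 365 → met
7. abuse-and-molestation coverage $650,000 < $675,000 → not met
8. condition 'serves infants under 12 months' holds; children per supervising staff member 9 > 5 → not met
9. state licensing certificate absent → not met
Not met: 6 of 9

6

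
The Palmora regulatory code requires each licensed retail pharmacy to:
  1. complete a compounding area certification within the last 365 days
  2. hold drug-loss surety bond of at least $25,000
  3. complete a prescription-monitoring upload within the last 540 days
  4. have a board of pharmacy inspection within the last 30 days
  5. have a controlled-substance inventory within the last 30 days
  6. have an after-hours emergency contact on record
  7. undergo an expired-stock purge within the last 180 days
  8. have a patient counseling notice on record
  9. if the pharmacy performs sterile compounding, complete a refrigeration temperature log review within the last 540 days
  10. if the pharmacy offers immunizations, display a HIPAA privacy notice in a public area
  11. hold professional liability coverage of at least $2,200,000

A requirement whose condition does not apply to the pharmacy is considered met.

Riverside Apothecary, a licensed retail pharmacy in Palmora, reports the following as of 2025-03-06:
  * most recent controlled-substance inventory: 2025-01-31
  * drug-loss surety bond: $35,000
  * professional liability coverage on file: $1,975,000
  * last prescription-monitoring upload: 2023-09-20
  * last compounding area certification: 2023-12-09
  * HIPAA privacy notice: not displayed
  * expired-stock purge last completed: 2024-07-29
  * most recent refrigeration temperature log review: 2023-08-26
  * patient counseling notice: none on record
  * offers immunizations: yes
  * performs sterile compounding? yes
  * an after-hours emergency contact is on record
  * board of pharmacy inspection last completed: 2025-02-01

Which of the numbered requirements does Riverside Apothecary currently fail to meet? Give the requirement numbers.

1. compounding area certification 453 days ago vs limit 365 → not met
2. drug-loss surety bond $35,000 ≥ $25,000 → met
3. prescription-monitoring upload 533 days ago vs limit 540 → met
4. board of pharmacy inspection 33 days ago vs limit 30 → not met
5. controlled-substance inventory 34 days ago vs limit 30 → not met
6. after-hours emergency contact present → met
7. expired-stock purge 220 days ago vs limit 180 → not met
8. patient counseling notice absent → not met
9. condition 'performs sterile compounding' holds; refrigeration temperature log review 558 days ago vs limit 540 → not met
10. condition 'offers immunizations' holds; HIPAA privacy notice absent → not met
11. professional liability coverage $1,975,000 < $2,200,000 → not met
Not met: 1, 4, 5, 7, 8, 9, 10, 11

1, 4, 5, 7, 8, 9, 10, 11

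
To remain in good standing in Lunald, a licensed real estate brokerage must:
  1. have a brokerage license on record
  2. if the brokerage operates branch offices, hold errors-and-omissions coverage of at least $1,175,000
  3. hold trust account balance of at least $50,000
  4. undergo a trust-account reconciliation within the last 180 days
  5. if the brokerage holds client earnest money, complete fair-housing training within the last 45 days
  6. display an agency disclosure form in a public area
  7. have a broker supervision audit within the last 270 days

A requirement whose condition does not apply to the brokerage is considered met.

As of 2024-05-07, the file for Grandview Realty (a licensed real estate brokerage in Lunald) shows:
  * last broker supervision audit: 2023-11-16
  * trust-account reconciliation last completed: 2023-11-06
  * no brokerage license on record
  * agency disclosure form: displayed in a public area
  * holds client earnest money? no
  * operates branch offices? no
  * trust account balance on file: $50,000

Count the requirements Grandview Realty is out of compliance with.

1. brokerage license absent → not met
2. condition 'operates branch offices' does not hold → requirement n/a → met
3. trust account balance $50,000 ≥ $50,000 → met
4. trust-account reconciliation 183 days ago vs limit 180 → not met
5. condition 'holds client earnest money' does not hold → requirement n/a → met
6. agency disclosure form present → met
7. broker supervision audit 173 days ago vs limit 270 → met
Not met: 2 of 7

2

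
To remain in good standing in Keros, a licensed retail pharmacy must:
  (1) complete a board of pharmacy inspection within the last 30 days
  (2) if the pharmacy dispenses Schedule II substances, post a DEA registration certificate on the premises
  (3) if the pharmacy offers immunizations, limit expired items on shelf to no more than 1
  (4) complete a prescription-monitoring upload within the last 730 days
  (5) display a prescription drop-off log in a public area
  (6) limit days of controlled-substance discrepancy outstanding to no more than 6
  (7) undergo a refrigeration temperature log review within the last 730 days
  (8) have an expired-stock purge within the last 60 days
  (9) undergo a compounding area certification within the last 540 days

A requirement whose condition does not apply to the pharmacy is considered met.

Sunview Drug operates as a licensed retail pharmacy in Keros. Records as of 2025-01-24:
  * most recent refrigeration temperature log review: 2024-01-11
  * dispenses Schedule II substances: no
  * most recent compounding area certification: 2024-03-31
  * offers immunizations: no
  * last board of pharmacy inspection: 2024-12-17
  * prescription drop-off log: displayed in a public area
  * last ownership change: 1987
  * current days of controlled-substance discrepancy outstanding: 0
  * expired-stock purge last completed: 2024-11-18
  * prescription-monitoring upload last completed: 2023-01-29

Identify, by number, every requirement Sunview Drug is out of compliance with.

1, 8

1. board of pharmacy inspection 38 days ago vs limit 30 → not met
2. condition 'dispenses Schedule II substances' does not hold → requirement n/a → met
3. condition 'offers immunizations' does not hold → requirement n/a → met
4. prescription-monitoring upload 726 days ago vs limit 730 → met
5. prescription drop-off log present → met
6. days of controlled-substance discrepancy outstanding 0 ≤ 6 → met
7. refrigeration temperature log review 379 days ago vs limit 730 → met
8. expired-stock purge 67 days ago vs limit 60 → not met
9. compounding area certification 299 days ago vs limit 540 → met
Not met: 1, 8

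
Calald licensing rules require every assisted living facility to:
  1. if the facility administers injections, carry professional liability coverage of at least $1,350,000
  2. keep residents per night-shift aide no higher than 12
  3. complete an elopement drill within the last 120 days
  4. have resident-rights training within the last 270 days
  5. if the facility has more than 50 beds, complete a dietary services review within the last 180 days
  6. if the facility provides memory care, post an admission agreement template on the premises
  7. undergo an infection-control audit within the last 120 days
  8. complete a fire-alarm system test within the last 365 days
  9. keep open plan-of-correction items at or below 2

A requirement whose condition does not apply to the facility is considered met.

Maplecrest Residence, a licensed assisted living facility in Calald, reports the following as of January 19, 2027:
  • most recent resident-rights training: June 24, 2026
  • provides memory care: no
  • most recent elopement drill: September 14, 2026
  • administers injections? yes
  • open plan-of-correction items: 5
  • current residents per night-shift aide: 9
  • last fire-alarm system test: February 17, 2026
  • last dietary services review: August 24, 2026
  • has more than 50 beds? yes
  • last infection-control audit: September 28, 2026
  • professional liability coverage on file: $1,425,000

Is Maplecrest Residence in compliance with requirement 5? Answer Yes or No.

5. condition 'has more than 50 beds' holds; dietary services review 148 days ago vs limit 180 → met

Yes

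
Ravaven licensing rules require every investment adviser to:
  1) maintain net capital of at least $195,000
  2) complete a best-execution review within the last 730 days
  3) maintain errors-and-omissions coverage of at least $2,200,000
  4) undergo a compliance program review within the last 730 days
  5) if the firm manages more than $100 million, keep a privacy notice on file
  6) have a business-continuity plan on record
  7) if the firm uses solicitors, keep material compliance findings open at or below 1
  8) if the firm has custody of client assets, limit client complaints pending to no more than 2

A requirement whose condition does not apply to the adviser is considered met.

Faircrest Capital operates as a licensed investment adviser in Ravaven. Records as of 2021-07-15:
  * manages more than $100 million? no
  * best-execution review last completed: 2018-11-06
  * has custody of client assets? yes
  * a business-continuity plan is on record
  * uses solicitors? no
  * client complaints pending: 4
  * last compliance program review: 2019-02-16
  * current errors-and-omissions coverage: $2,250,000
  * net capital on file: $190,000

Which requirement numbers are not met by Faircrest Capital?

1. net capital $190,000 < $195,000 → not met
2. best-execution review 982 days ago vs limit 730 → not met
3. errors-and-omissions coverage $2,250,000 ≥ $2,200,000 → met
4. compliance program review 880 days ago vs limit 730 → not met
5. condition 'manages more than $100 million' does not hold → requirement n/a → met
6. business-continuity plan present → met
7. condition 'uses solicitors' does not hold → requirement n/a → met
8. condition 'has custody of client assets' holds; client complaints pending 4 > 2 → not met
Not met: 1, 2, 4, 8

1, 2, 4, 8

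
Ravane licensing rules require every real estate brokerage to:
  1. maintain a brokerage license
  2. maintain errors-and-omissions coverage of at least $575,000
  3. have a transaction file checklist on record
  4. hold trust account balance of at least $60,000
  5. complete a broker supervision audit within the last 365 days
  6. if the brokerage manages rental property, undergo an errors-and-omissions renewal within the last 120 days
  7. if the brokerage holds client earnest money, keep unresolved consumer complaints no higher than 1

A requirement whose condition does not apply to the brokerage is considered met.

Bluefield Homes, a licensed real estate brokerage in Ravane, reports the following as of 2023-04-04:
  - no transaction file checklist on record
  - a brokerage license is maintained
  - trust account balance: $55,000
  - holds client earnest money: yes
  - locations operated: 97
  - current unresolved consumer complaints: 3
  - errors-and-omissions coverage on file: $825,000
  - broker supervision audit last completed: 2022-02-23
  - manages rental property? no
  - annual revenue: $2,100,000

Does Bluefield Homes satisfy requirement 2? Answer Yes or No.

Yes

2. errors-and-omissions coverage $825,000 ≥ $575,000 → met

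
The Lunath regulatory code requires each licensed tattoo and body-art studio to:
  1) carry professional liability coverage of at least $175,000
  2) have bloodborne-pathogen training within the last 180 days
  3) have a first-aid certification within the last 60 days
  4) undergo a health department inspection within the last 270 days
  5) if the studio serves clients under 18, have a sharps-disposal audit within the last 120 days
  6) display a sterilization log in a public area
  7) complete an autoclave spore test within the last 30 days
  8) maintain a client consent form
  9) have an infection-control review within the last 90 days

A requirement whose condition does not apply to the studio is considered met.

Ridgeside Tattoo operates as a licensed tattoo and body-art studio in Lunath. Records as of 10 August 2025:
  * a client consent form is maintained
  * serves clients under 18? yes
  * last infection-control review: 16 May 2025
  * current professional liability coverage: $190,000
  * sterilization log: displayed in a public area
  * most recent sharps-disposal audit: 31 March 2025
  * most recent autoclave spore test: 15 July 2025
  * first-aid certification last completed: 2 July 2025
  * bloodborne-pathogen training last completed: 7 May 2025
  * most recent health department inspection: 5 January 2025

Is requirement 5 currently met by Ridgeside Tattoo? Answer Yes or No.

5. condition 'serves clients under 18' holds; sharps-disposal audit 132 days ago vs limit 120 → not met

No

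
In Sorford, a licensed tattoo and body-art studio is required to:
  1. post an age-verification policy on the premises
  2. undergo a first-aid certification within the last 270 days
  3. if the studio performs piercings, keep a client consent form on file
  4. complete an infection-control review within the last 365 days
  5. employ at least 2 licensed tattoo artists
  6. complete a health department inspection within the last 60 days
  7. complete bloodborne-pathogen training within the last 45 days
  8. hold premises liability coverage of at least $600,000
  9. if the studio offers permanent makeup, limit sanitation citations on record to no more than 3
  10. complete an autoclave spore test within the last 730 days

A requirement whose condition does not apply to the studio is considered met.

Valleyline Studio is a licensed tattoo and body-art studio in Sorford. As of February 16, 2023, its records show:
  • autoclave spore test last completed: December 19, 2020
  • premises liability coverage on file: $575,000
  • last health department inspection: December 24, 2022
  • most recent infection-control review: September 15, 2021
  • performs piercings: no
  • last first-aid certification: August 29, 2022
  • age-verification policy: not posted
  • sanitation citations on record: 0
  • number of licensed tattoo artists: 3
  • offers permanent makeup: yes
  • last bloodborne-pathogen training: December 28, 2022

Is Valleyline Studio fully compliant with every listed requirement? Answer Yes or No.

1. age-verification policy absent → not met
2. first-aid certification 171 days ago vs limit 270 → met
3. condition 'performs piercings' does not hold → requirement n/a → met
4. infection-control review 519 days ago vs limit 365 → not met
5. licensed tattoo artists 3 ≥ 2 → met
6. health department inspection 54 days ago vs limit 60 → met
7. bloodborne-pathogen training 50 days ago vs limit 45 → not met
8. premises liability coverage $575,000 < $600,000 → not met
9. condition 'offers permanent makeup' holds; sanitation citations on record 0 ≤ 3 → met
10. autoclave spore test 789 days ago vs limit 730 → not met
Not met: 1, 4, 7, 8, 10

No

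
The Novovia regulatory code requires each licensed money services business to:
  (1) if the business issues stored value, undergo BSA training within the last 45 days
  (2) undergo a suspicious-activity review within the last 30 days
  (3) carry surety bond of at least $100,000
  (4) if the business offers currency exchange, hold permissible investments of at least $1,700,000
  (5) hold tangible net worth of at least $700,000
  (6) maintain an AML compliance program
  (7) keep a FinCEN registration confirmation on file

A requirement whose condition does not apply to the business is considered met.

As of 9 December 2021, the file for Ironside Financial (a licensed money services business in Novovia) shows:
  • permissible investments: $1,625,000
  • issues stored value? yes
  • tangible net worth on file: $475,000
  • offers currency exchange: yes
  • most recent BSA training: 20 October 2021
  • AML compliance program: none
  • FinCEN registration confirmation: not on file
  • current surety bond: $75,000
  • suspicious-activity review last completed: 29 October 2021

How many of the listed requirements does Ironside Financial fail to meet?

7

1. condition 'issues stored value' holds; BSA training 50 days ago vs limit 45 → not met
2. suspicious-activity review 41 days ago vs limit 30 → not met
3. surety bond $75,000 < $100,000 → not met
4. condition 'offers currency exchange' holds; permissible investments $1,625,000 < $1,700,000 → not met
5. tangible net worth $475,000 < $700,000 → not met
6. AML compliance program absent → not met
7. FinCEN registration confirmation absent → not met
Not met: 7 of 7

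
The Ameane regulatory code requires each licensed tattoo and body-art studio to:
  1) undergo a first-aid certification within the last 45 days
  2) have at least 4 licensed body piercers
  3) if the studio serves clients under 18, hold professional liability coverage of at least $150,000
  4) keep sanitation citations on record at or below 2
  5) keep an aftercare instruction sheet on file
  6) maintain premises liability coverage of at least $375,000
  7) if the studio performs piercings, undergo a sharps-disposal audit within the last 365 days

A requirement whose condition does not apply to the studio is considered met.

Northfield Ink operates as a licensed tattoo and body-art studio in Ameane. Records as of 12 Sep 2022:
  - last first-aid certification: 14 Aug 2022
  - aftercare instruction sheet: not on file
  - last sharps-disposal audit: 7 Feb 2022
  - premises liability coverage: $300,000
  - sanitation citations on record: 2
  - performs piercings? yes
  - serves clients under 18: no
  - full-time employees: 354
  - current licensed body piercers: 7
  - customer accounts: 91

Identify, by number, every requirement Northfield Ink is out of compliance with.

1. first-aid certification 29 days ago vs limit 45 → met
2. licensed body piercers 7 ≥ 4 → met
3. condition 'serves clients under 18' does not hold → requirement n/a → met
4. sanitation citations on record 2 ≤ 2 → met
5. aftercare instruction sheet absent → not met
6. premises liability coverage $300,000 < $375,000 → not met
7. condition 'performs piercings' holds; sharps-disposal audit 217 days ago vs limit 365 → met
Not met: 5, 6

5, 6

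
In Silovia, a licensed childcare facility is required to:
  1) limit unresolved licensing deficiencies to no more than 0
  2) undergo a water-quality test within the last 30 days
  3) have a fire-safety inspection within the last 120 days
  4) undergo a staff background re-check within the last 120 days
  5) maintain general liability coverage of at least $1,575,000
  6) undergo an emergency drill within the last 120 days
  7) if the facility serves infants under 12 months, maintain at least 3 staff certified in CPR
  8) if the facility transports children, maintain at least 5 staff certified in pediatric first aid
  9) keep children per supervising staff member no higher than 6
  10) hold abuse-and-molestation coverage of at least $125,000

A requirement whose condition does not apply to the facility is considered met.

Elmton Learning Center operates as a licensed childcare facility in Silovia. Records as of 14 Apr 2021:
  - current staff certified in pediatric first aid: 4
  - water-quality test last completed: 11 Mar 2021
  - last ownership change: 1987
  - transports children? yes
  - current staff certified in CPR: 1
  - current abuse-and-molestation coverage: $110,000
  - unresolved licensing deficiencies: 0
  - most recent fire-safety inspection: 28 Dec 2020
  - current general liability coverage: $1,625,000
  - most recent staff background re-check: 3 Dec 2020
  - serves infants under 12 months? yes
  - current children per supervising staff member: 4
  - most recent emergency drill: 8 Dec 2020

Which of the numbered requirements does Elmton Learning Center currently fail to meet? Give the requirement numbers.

1. unresolved licensing deficiencies 0 ≤ 0 → met
2. water-quality test 34 days ago vs limit 30 → not met
3. fire-safety inspection 107 days ago vs limit 120 → met
4. staff background re-check 132 days ago vs limit 120 → not met
5. general liability coverage $1,625,000 ≥ $1,575,000 → met
6. emergency drill 127 days ago vs limit 120 → not met
7. condition 'serves infants under 12 months' holds; staff certified in CPR 1 < 3 → not met
8. condition 'transports children' holds; staff certified in pediatric first aid 4 < 5 → not met
9. children per supervising staff member 4 ≤ 6 → met
10. abuse-and-molestation coverage $110,000 < $125,000 → not met
Not met: 2, 4, 6, 7, 8, 10

2, 4, 6, 7, 8, 10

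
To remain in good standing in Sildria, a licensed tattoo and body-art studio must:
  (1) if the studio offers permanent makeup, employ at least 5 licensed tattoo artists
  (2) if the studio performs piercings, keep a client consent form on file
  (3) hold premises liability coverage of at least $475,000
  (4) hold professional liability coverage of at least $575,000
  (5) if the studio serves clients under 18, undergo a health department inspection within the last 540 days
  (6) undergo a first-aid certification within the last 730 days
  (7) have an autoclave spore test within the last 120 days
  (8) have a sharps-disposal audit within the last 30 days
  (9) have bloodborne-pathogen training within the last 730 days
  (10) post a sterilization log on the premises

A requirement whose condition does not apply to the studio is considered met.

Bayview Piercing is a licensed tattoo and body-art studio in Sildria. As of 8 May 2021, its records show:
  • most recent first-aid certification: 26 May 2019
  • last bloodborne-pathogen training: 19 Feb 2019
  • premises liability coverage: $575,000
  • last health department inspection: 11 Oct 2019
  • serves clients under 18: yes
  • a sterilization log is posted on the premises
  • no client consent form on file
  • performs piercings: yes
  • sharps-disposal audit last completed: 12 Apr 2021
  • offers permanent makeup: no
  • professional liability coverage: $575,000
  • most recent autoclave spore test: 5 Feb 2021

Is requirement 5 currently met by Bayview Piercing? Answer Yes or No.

5. condition 'serves clients under 18' holds; health department inspection 575 days ago vs limit 540 → not met

No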